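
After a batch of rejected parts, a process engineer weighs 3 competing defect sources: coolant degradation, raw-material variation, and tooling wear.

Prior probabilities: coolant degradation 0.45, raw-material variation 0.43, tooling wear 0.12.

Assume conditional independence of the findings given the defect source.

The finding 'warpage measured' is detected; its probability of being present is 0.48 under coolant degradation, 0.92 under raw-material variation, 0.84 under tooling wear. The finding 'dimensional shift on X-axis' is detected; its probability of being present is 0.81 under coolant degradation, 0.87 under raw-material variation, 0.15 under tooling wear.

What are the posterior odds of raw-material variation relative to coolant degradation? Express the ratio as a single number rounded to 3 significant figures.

1.97

The normalizing constant cancels in an odds ratio, so compute prior × likelihood for the two hypotheses only:
  raw-material variation: 0.43 × 0.92 × 0.87 = 0.34417
  coolant degradation: 0.45 × 0.48 × 0.81 = 0.17496
Posterior odds = 0.34417 / 0.17496 ≈ 1.97.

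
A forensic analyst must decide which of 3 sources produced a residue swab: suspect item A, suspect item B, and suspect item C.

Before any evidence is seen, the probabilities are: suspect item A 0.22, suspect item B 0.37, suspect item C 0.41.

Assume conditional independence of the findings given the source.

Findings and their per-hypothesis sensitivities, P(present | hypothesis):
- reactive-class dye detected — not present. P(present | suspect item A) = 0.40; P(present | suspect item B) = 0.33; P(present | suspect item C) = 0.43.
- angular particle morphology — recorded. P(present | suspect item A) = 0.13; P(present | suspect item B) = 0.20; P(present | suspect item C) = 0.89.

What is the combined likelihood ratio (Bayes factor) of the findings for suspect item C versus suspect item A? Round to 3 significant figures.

Joint likelihood of the evidence pattern under each hypothesis (using 1 − P(present | H) for each absent finding):
  suspect item C: (1 − 0.43) × 0.89 = 0.5073
  suspect item A: (1 − 0.40) × 0.13 = 0.078
Bayes factor = 0.5073 / 0.078 ≈ 6.50

6.50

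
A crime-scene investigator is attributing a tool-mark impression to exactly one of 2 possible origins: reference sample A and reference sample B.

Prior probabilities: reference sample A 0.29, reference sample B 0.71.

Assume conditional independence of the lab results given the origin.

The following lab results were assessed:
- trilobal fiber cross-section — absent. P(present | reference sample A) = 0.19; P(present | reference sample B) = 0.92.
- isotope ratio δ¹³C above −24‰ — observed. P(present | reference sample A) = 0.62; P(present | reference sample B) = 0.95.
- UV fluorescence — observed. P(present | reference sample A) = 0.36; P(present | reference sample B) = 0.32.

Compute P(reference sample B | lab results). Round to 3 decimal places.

0.248

Multiply each prior by the joint likelihood of the lab result pattern (using 1 − P(present | H) for each absent lab result):
  reference sample A: 0.29 × (1 − 0.19) × 0.62 × 0.36 = 0.05243
  reference sample B: 0.71 × (1 − 0.92) × 0.95 × 0.32 = 0.017267
The unnormalized weights sum to 0.069697.
P(reference sample B | evidence) = 0.017267 / 0.069697 ≈ 0.248.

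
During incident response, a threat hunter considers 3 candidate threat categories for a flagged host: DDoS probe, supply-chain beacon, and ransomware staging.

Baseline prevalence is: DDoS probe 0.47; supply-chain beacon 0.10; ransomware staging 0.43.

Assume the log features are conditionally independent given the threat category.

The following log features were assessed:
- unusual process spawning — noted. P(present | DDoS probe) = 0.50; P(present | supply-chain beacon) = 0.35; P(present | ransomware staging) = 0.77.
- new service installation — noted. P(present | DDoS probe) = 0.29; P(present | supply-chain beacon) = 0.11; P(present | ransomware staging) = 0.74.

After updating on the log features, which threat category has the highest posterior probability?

ransomware staging

By Bayes' rule with conditional independence, the unnormalized weight for each hypothesis is prior × ∏ likelihoods:
  DDoS probe: 0.47 × 0.50 × 0.29 = 0.06815
  supply-chain beacon: 0.10 × 0.35 × 0.11 = 0.00385
  ransomware staging: 0.43 × 0.77 × 0.74 = 0.24501
Normalizing constant Z = 0.06815 + 0.00385 + 0.24501 = 0.31701.
P(DDoS probe | evidence) ≈ 0.06815 / 0.31701 ≈ 0.215
P(supply-chain beacon | evidence) ≈ 0.00385 / 0.31701 ≈ 0.012
P(ransomware staging | evidence) ≈ 0.24501 / 0.31701 ≈ 0.773
The largest is 0.773, so ransomware staging is most probable.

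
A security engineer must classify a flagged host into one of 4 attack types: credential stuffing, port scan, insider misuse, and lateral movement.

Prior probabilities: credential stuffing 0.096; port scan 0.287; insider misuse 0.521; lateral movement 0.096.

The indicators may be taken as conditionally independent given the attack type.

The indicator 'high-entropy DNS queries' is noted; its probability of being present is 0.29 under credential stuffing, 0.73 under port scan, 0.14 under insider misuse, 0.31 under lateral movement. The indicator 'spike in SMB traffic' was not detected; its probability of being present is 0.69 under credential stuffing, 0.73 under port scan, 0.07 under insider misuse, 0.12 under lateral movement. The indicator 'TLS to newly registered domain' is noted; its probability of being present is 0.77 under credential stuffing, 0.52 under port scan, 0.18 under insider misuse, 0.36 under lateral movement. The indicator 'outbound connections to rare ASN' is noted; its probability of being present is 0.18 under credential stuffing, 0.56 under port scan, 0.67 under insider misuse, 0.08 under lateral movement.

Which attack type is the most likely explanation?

port scan

For each hypothesis, the unnormalized posterior weight is prior × product of the indicator likelihoods (using 1 − P(present | H) for each absent indicator):
  credential stuffing: 0.096 × 0.29 × (1 − 0.69) × 0.77 × 0.18 = 0.0011962
  port scan: 0.287 × 0.73 × (1 − 0.73) × 0.52 × 0.56 = 0.016473
  insider misuse: 0.521 × 0.14 × (1 − 0.07) × 0.18 × 0.67 = 0.0081808
  lateral movement: 0.096 × 0.31 × (1 − 0.12) × 0.36 × 0.08 = 0.00075424
Normalizing constant Z = 0.0011962 + 0.016473 + 0.0081808 + 0.00075424 = 0.026604.
P(credential stuffing | evidence) ≈ 0.0011962 / 0.026604 ≈ 0.045
P(port scan | evidence) ≈ 0.016473 / 0.026604 ≈ 0.619
P(insider misuse | evidence) ≈ 0.0081808 / 0.026604 ≈ 0.308
P(lateral movement | evidence) ≈ 0.00075424 / 0.026604 ≈ 0.028
The largest is 0.619, so port scan is most probable.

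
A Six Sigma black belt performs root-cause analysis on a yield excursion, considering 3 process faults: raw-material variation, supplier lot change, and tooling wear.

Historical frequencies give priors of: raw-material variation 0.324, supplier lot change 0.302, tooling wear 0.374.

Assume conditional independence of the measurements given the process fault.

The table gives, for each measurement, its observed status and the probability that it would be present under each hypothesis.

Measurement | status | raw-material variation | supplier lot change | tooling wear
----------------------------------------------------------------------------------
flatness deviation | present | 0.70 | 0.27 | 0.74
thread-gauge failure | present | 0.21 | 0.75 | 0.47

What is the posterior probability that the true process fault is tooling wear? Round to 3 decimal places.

For each hypothesis, the unnormalized posterior weight is prior × product of the measurement likelihoods:
  raw-material variation: 0.324 × 0.70 × 0.21 = 0.047628
  supplier lot change: 0.302 × 0.27 × 0.75 = 0.061155
  tooling wear: 0.374 × 0.74 × 0.47 = 0.13008
Marginal likelihood of the evidence = 0.23886.
P(tooling wear | evidence) = 0.13008 / 0.23886 ≈ 0.545.

0.545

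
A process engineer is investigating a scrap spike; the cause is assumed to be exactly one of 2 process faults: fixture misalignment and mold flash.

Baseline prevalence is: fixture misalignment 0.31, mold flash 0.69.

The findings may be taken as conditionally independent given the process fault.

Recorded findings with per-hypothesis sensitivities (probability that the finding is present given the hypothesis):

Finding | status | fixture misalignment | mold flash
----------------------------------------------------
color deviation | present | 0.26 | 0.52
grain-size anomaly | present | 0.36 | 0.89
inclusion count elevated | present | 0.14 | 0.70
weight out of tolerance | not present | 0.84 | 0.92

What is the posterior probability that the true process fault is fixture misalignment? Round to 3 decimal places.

By Bayes' rule with conditional independence, the unnormalized weight for each hypothesis is prior × ∏ likelihoods (using 1 − P(present | H) for each absent finding):
  fixture misalignment: 0.31 × 0.26 × 0.36 × 0.14 × (1 − 0.84) = 0.00064996
  mold flash: 0.69 × 0.52 × 0.89 × 0.70 × (1 − 0.92) = 0.017883
Normalizing constant Z = 0.00064996 + 0.017883 = 0.018533.
P(fixture misalignment | evidence) = 0.00064996 / 0.018533 ≈ 0.035.

0.035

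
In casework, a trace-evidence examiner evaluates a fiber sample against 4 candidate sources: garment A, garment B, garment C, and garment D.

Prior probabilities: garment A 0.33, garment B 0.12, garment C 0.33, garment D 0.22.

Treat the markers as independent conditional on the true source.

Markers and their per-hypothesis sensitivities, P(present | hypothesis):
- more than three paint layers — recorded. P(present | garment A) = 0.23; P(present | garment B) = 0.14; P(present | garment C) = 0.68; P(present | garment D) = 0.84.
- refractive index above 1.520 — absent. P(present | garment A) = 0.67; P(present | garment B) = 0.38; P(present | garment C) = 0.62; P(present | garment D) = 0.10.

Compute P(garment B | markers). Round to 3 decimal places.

0.036

Multiply each prior by the joint likelihood of the marker pattern (using 1 − P(present | H) for each absent marker):
  garment A: 0.33 × 0.23 × (1 − 0.67) = 0.025047
  garment B: 0.12 × 0.14 × (1 − 0.38) = 0.010416
  garment C: 0.33 × 0.68 × (1 − 0.62) = 0.085272
  garment D: 0.22 × 0.84 × (1 − 0.10) = 0.16632
Marginal likelihood of the evidence = 0.28706.
P(garment B | evidence) = 0.010416 / 0.28706 ≈ 0.036.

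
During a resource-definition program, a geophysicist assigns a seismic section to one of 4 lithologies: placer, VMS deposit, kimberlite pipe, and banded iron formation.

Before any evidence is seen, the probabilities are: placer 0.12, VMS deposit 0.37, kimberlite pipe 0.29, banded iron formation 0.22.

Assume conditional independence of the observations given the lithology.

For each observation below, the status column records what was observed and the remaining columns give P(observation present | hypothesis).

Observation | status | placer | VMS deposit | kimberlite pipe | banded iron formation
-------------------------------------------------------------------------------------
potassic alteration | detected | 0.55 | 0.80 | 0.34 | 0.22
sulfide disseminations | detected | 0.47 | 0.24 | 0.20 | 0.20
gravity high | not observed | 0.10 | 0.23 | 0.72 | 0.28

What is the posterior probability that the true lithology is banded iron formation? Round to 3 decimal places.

For each hypothesis, the unnormalized posterior weight is prior × product of the observation likelihoods (using 1 − P(present | H) for each absent observation):
  placer: 0.12 × 0.55 × 0.47 × (1 − 0.10) = 0.027918
  VMS deposit: 0.37 × 0.80 × 0.24 × (1 − 0.23) = 0.054701
  kimberlite pipe: 0.29 × 0.34 × 0.20 × (1 − 0.72) = 0.0055216
  banded iron formation: 0.22 × 0.22 × 0.20 × (1 − 0.28) = 0.0069696
Normalizing constant Z = 0.027918 + 0.054701 + 0.0055216 + 0.0069696 = 0.09511.
P(banded iron formation | evidence) = 0.0069696 / 0.09511 ≈ 0.073.

0.073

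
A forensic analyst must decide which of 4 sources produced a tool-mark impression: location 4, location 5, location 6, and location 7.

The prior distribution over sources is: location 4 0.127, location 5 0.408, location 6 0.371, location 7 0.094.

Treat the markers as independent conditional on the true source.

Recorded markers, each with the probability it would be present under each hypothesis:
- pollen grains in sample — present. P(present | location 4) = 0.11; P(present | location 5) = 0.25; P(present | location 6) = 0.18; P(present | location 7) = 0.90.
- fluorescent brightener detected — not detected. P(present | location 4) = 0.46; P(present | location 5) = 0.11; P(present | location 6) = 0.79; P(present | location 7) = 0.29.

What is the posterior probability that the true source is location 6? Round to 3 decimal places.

0.081

For each hypothesis, the unnormalized posterior weight is prior × product of the marker likelihoods (using 1 − P(present | H) for each absent marker):
  location 4: 0.127 × 0.11 × (1 − 0.46) = 0.0075438
  location 5: 0.408 × 0.25 × (1 − 0.11) = 0.09078
  location 6: 0.371 × 0.18 × (1 − 0.79) = 0.014024
  location 7: 0.094 × 0.90 × (1 − 0.29) = 0.060066
Normalizing constant Z = 0.0075438 + 0.09078 + 0.014024 + 0.060066 = 0.17241.
P(location 6 | evidence) = 0.014024 / 0.17241 ≈ 0.081.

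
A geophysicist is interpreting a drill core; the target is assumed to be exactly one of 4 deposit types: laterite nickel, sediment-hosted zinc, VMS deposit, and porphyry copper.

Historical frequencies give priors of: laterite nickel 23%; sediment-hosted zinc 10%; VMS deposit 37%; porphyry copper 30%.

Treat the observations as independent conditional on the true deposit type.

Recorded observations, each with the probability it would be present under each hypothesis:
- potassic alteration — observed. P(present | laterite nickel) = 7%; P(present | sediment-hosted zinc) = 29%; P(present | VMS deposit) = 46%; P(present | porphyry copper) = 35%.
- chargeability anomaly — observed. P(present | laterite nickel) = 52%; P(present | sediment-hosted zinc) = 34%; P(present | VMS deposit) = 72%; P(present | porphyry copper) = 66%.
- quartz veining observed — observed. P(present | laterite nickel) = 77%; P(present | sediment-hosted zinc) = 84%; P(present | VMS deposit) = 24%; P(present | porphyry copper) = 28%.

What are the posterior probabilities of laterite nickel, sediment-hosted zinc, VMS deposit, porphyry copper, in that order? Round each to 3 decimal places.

0.101, 0.130, 0.463, 0.305

By Bayes' rule with conditional independence, the unnormalized weight for each hypothesis is prior × ∏ likelihoods:
  laterite nickel: 0.23 × 0.07 × 0.52 × 0.77 = 0.0064464
  sediment-hosted zinc: 0.10 × 0.29 × 0.34 × 0.84 = 0.0082824
  VMS deposit: 0.37 × 0.46 × 0.72 × 0.24 = 0.029411
  porphyry copper: 0.30 × 0.35 × 0.66 × 0.28 = 0.019404
Marginal likelihood of the evidence = 0.063543.
P(laterite nickel | evidence) = 0.0064464 / 0.063543 ≈ 0.101
P(sediment-hosted zinc | evidence) = 0.0082824 / 0.063543 ≈ 0.130
P(VMS deposit | evidence) = 0.029411 / 0.063543 ≈ 0.463
P(porphyry copper | evidence) = 0.019404 / 0.063543 ≈ 0.305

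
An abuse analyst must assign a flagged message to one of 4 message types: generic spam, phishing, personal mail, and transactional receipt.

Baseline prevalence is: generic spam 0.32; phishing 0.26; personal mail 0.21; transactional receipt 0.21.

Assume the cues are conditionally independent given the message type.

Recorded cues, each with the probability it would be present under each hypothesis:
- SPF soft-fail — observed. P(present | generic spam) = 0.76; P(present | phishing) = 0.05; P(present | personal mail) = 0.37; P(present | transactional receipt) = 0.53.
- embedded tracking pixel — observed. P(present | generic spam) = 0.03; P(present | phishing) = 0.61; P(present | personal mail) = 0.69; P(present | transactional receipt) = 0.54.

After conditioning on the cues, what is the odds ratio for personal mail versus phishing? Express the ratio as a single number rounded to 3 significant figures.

Unnormalized posterior weight (prior times the cue likelihoods) for each of the two hypotheses:
  personal mail: 0.21 × 0.37 × 0.69 = 0.053613
  phishing: 0.26 × 0.05 × 0.61 = 0.00793
Odds(personal mail : phishing) = 0.053613 / 0.00793 ≈ 6.76.

6.76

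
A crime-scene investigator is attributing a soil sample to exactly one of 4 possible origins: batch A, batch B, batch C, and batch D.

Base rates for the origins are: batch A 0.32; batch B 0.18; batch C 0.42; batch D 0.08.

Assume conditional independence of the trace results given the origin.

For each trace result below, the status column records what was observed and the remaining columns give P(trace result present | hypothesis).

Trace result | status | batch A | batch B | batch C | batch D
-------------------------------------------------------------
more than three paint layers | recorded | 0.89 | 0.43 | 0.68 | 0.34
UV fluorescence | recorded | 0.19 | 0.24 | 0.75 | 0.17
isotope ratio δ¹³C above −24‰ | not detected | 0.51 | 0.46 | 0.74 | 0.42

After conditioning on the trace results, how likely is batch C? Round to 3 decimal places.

For each hypothesis, the unnormalized posterior weight is prior × product of the trace result likelihoods (using 1 − P(present | H) for each absent trace result):
  batch A: 0.32 × 0.89 × 0.19 × (1 − 0.51) = 0.026515
  batch B: 0.18 × 0.43 × 0.24 × (1 − 0.46) = 0.010031
  batch C: 0.42 × 0.68 × 0.75 × (1 − 0.74) = 0.055692
  batch D: 0.08 × 0.34 × 0.17 × (1 − 0.42) = 0.0026819
Marginal likelihood of the evidence = 0.09492.
P(batch C | evidence) = 0.055692 / 0.09492 ≈ 0.587.

0.587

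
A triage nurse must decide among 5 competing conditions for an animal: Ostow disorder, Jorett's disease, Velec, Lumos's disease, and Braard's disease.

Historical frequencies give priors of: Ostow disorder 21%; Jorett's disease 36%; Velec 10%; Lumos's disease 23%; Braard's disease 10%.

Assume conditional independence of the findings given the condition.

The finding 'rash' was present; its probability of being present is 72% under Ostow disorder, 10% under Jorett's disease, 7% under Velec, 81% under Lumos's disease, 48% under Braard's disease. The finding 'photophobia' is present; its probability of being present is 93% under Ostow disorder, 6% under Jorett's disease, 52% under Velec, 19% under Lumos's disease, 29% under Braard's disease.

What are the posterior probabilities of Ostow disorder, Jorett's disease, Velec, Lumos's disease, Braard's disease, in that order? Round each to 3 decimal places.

Multiply each prior by the joint likelihood of the evidence pattern:
  Ostow disorder: 0.21 × 0.72 × 0.93 = 0.14062
  Jorett's disease: 0.36 × 0.10 × 0.06 = 0.00216
  Velec: 0.10 × 0.07 × 0.52 = 0.00364
  Lumos's disease: 0.23 × 0.81 × 0.19 = 0.035397
  Braard's disease: 0.10 × 0.48 × 0.29 = 0.01392
Marginal likelihood of the evidence = 0.19573.
P(Ostow disorder | evidence) = 0.14062 / 0.19573 ≈ 0.718
P(Jorett's disease | evidence) = 0.00216 / 0.19573 ≈ 0.011
P(Velec | evidence) = 0.00364 / 0.19573 ≈ 0.019
P(Lumos's disease | evidence) = 0.035397 / 0.19573 ≈ 0.181
P(Braard's disease | evidence) = 0.01392 / 0.19573 ≈ 0.071

0.718, 0.011, 0.019, 0.181, 0.071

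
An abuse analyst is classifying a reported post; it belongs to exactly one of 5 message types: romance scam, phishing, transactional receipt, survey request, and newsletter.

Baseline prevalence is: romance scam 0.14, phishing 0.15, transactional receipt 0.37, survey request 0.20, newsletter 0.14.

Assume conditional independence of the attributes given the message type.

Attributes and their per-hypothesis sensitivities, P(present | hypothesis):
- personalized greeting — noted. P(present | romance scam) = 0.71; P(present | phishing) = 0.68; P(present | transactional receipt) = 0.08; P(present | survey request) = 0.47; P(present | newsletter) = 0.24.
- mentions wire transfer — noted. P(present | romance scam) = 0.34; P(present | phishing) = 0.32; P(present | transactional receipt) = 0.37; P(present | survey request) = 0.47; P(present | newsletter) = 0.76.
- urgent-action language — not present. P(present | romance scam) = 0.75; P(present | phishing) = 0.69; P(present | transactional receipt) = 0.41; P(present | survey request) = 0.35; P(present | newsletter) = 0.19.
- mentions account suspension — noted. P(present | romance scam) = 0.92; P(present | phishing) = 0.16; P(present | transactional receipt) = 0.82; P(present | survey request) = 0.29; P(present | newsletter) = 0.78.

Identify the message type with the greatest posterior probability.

By Bayes' rule with conditional independence, the unnormalized weight for each hypothesis is prior × ∏ likelihoods (using 1 − P(present | H) for each absent attribute):
  romance scam: 0.14 × 0.71 × 0.34 × (1 − 0.75) × 0.92 = 0.0077731
  phishing: 0.15 × 0.68 × 0.32 × (1 − 0.69) × 0.16 = 0.0016189
  transactional receipt: 0.37 × 0.08 × 0.37 × (1 − 0.41) × 0.82 = 0.0052986
  survey request: 0.20 × 0.47 × 0.47 × (1 − 0.35) × 0.29 = 0.0083279
  newsletter: 0.14 × 0.24 × 0.76 × (1 − 0.19) × 0.78 = 0.016134
Marginal likelihood of the evidence = 0.039152.
P(romance scam | evidence) ≈ 0.0077731 / 0.039152 ≈ 0.199
P(phishing | evidence) ≈ 0.0016189 / 0.039152 ≈ 0.041
P(transactional receipt | evidence) ≈ 0.0052986 / 0.039152 ≈ 0.135
P(survey request | evidence) ≈ 0.0083279 / 0.039152 ≈ 0.213
P(newsletter | evidence) ≈ 0.016134 / 0.039152 ≈ 0.412
The largest is 0.412, so newsletter is most probable.

newsletter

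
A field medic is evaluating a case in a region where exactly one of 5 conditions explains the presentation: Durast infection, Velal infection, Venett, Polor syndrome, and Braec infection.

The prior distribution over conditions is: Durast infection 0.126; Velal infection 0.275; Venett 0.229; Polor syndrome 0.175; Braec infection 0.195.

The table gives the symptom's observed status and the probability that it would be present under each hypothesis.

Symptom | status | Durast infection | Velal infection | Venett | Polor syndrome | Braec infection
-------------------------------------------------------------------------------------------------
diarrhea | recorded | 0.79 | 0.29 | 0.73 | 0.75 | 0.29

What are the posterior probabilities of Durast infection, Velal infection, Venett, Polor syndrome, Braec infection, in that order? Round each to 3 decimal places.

Multiply each prior by the likelihood of the symptom:
  Durast infection: 0.126 × 0.79 = 0.09954
  Velal infection: 0.275 × 0.29 = 0.07975
  Venett: 0.229 × 0.73 = 0.16717
  Polor syndrome: 0.175 × 0.75 = 0.13125
  Braec infection: 0.195 × 0.29 = 0.05655
Marginal likelihood of the evidence = 0.53426.
P(Durast infection | evidence) = 0.09954 / 0.53426 ≈ 0.186
P(Velal infection | evidence) = 0.07975 / 0.53426 ≈ 0.149
P(Venett | evidence) = 0.16717 / 0.53426 ≈ 0.313
P(Polor syndrome | evidence) = 0.13125 / 0.53426 ≈ 0.246
P(Braec infection | evidence) = 0.05655 / 0.53426 ≈ 0.106

0.186, 0.149, 0.313, 0.246, 0.106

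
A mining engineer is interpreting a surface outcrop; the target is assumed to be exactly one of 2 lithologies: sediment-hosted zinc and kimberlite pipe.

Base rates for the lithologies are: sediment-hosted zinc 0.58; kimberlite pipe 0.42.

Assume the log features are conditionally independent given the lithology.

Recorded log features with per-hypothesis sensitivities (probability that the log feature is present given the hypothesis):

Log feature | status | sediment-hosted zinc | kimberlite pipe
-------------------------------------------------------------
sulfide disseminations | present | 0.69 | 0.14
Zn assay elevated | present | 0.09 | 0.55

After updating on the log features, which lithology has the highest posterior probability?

sediment-hosted zinc

For each hypothesis, the unnormalized posterior weight is prior × product of the log feature likelihoods:
  sediment-hosted zinc: 0.58 × 0.69 × 0.09 = 0.036018
  kimberlite pipe: 0.42 × 0.14 × 0.55 = 0.03234
Marginal likelihood of the evidence = 0.068358.
P(sediment-hosted zinc | evidence) ≈ 0.036018 / 0.068358 ≈ 0.527
P(kimberlite pipe | evidence) ≈ 0.03234 / 0.068358 ≈ 0.473
The largest is 0.527, so sediment-hosted zinc is most probable.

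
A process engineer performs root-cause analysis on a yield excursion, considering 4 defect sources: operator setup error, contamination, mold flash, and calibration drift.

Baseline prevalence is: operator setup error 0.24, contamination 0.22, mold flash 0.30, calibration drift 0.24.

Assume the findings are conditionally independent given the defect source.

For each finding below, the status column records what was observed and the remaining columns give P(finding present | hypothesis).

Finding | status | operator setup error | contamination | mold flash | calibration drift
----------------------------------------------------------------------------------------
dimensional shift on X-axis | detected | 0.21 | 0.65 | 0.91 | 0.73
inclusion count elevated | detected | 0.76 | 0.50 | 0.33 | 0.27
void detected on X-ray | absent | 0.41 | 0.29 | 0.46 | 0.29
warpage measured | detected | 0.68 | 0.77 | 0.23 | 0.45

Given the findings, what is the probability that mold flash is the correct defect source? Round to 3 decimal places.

Multiply each prior by the joint likelihood of the evidence pattern (using 1 − P(present | H) for each absent finding):
  operator setup error: 0.24 × 0.21 × 0.76 × (1 − 0.41) × 0.68 = 0.015368
  contamination: 0.22 × 0.65 × 0.50 × (1 − 0.29) × 0.77 = 0.039089
  mold flash: 0.30 × 0.91 × 0.33 × (1 − 0.46) × 0.23 = 0.011189
  calibration drift: 0.24 × 0.73 × 0.27 × (1 − 0.29) × 0.45 = 0.015114
The unnormalized weights sum to 0.080759.
P(mold flash | evidence) = 0.011189 / 0.080759 ≈ 0.139.

0.139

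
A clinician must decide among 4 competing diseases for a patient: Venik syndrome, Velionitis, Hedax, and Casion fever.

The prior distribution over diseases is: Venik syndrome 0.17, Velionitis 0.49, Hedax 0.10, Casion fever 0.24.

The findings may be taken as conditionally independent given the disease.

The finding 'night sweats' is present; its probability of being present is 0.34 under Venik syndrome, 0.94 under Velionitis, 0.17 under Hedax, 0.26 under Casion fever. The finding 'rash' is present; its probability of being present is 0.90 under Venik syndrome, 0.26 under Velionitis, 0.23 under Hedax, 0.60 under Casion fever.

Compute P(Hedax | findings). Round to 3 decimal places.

0.018

Multiply each prior by the joint likelihood of the evidence pattern:
  Venik syndrome: 0.17 × 0.34 × 0.90 = 0.05202
  Velionitis: 0.49 × 0.94 × 0.26 = 0.11976
  Hedax: 0.10 × 0.17 × 0.23 = 0.00391
  Casion fever: 0.24 × 0.26 × 0.60 = 0.03744
Normalizing constant Z = 0.05202 + 0.11976 + 0.00391 + 0.03744 = 0.21313.
P(Hedax | evidence) = 0.00391 / 0.21313 ≈ 0.018.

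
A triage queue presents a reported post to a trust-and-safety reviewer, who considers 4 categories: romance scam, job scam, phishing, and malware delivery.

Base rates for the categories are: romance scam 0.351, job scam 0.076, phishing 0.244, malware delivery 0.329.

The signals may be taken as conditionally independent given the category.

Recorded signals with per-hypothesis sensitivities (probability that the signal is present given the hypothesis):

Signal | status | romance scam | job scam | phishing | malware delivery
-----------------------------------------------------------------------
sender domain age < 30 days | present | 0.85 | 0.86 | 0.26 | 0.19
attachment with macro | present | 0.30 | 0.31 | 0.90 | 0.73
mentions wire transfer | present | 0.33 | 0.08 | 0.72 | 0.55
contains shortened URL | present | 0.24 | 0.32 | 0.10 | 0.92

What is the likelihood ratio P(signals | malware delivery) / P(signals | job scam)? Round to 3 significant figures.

10.3

The Bayes factor is the ratio of the joint likelihoods of the signal pattern under the two hypotheses.
  malware delivery: 0.19 × 0.73 × 0.55 × 0.92 = 0.070182
  job scam: 0.86 × 0.31 × 0.08 × 0.32 = 0.006825
Bayes factor = 0.070182 / 0.006825 ≈ 10.3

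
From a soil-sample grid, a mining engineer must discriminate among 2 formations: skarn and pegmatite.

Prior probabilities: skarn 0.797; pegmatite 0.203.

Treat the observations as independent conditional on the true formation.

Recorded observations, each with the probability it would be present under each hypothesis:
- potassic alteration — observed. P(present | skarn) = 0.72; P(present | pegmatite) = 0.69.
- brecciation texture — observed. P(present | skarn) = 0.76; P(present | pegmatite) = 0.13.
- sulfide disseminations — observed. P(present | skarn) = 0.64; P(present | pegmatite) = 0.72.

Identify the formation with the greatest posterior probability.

skarn

For each hypothesis, the unnormalized posterior weight is prior × product of the observation likelihoods:
  skarn: 0.797 × 0.72 × 0.76 × 0.64 = 0.27912
  pegmatite: 0.203 × 0.69 × 0.13 × 0.72 = 0.013111
The unnormalized weights sum to 0.29223.
P(skarn | evidence) ≈ 0.27912 / 0.29223 ≈ 0.955
P(pegmatite | evidence) ≈ 0.013111 / 0.29223 ≈ 0.045
The largest is 0.955, so skarn is most probable.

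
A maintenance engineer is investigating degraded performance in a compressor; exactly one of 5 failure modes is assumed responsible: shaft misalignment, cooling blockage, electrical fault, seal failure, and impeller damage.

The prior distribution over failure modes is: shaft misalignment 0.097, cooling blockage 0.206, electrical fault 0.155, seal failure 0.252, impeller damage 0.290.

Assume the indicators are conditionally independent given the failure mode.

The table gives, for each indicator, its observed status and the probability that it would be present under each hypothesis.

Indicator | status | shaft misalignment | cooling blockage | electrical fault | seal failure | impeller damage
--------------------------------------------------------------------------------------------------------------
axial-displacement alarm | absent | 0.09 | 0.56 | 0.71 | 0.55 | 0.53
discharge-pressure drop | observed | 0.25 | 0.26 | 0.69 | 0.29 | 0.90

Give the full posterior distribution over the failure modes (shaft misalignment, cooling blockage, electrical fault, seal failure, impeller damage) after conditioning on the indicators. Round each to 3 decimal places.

0.095, 0.101, 0.134, 0.142, 0.528

By Bayes' rule with conditional independence, the unnormalized weight for each hypothesis is prior × ∏ likelihoods (using 1 − P(present | H) for each absent indicator):
  shaft misalignment: 0.097 × (1 − 0.09) × 0.25 = 0.022068
  cooling blockage: 0.206 × (1 − 0.56) × 0.26 = 0.023566
  electrical fault: 0.155 × (1 − 0.71) × 0.69 = 0.031016
  seal failure: 0.252 × (1 − 0.55) × 0.29 = 0.032886
  impeller damage: 0.290 × (1 − 0.53) × 0.90 = 0.12267
The unnormalized weights sum to 0.23221.
P(shaft misalignment | evidence) = 0.022068 / 0.23221 ≈ 0.095
P(cooling blockage | evidence) = 0.023566 / 0.23221 ≈ 0.101
P(electrical fault | evidence) = 0.031016 / 0.23221 ≈ 0.134
P(seal failure | evidence) = 0.032886 / 0.23221 ≈ 0.142
P(impeller damage | evidence) = 0.12267 / 0.23221 ≈ 0.528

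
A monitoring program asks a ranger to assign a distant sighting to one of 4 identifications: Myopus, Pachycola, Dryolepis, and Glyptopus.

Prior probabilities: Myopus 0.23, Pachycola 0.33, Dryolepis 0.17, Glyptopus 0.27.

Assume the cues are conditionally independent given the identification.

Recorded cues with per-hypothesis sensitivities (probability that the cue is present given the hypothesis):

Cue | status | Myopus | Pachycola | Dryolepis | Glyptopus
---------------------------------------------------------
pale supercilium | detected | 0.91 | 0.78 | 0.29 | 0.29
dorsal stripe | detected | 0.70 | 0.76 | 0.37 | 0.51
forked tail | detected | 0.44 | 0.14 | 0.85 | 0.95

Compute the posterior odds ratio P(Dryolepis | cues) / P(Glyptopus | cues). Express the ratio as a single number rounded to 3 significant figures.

0.409

The normalizing constant cancels in an odds ratio, so compute prior × likelihood for the two hypotheses only:
  Dryolepis: 0.17 × 0.29 × 0.37 × 0.85 = 0.015505
  Glyptopus: 0.27 × 0.29 × 0.51 × 0.95 = 0.037936
Posterior odds = 0.015505 / 0.037936 ≈ 0.409.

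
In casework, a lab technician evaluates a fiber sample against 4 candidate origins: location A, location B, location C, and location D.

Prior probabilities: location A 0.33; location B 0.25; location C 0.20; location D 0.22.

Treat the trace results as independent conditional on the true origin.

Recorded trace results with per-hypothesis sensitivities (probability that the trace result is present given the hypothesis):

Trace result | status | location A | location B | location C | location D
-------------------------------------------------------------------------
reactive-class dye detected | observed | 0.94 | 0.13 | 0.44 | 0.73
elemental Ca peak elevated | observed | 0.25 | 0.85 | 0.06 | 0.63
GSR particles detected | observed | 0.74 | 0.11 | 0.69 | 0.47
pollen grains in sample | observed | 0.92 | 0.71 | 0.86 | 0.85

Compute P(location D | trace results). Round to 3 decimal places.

By Bayes' rule with conditional independence, the unnormalized weight for each hypothesis is prior × ∏ likelihoods:
  location A: 0.33 × 0.94 × 0.25 × 0.74 × 0.92 = 0.052796
  location B: 0.25 × 0.13 × 0.85 × 0.11 × 0.71 = 0.0021575
  location C: 0.20 × 0.44 × 0.06 × 0.69 × 0.86 = 0.0031332
  location D: 0.22 × 0.73 × 0.63 × 0.47 × 0.85 = 0.040421
Marginal likelihood of the evidence = 0.098507.
P(location D | evidence) = 0.040421 / 0.098507 ≈ 0.410.

0.410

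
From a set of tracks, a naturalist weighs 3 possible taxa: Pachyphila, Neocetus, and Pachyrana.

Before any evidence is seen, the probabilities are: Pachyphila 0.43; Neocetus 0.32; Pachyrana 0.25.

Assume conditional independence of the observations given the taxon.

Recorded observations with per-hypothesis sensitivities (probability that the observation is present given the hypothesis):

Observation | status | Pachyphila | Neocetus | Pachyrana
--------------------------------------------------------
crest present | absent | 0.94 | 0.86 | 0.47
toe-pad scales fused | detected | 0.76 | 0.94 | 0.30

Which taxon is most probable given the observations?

Neocetus

Multiply each prior by the joint likelihood of the evidence pattern (using 1 − P(present | H) for each absent observation):
  Pachyphila: 0.43 × (1 − 0.94) × 0.76 = 0.019608
  Neocetus: 0.32 × (1 − 0.86) × 0.94 = 0.042112
  Pachyrana: 0.25 × (1 − 0.47) × 0.30 = 0.03975
Normalizing constant Z = 0.019608 + 0.042112 + 0.03975 = 0.10147.
P(Pachyphila | evidence) ≈ 0.019608 / 0.10147 ≈ 0.193
P(Neocetus | evidence) ≈ 0.042112 / 0.10147 ≈ 0.415
P(Pachyrana | evidence) ≈ 0.03975 / 0.10147 ≈ 0.392
The largest is 0.415, so Neocetus is most probable.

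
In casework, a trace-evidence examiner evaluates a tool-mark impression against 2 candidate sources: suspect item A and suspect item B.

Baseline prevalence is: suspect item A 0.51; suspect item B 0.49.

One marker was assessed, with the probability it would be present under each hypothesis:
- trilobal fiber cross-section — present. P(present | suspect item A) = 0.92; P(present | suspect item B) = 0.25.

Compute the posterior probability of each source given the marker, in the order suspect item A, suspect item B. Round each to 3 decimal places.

0.793, 0.207

By Bayes' rule, the unnormalized weight for each hypothesis is prior × likelihood:
  suspect item A: 0.51 × 0.92 = 0.4692
  suspect item B: 0.49 × 0.25 = 0.1225
Marginal likelihood of the evidence = 0.5917.
P(suspect item A | evidence) = 0.4692 / 0.5917 ≈ 0.793
P(suspect item B | evidence) = 0.1225 / 0.5917 ≈ 0.207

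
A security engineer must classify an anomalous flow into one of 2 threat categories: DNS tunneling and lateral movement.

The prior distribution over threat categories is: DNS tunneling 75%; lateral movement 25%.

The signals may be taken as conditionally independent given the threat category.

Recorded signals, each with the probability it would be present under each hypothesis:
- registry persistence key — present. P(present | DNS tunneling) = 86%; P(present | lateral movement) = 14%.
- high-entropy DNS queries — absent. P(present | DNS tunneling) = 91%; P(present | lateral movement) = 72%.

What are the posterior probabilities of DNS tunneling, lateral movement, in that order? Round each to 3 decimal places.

For each hypothesis, the unnormalized posterior weight is prior × product of the signal likelihoods (using 1 − P(present | H) for each absent signal):
  DNS tunneling: 0.75 × 0.86 × (1 − 0.91) = 0.05805
  lateral movement: 0.25 × 0.14 × (1 − 0.72) = 0.0098
The unnormalized weights sum to 0.06785.
P(DNS tunneling | evidence) = 0.05805 / 0.06785 ≈ 0.856
P(lateral movement | evidence) = 0.0098 / 0.06785 ≈ 0.144

0.856, 0.144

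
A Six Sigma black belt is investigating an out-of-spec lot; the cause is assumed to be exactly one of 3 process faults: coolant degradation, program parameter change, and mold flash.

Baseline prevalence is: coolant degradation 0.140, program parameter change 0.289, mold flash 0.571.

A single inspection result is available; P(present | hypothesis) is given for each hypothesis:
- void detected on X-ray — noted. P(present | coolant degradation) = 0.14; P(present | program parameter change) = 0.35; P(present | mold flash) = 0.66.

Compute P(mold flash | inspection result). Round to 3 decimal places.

By Bayes' rule, the unnormalized weight for each hypothesis is prior × likelihood:
  coolant degradation: 0.140 × 0.14 = 0.0196
  program parameter change: 0.289 × 0.35 = 0.10115
  mold flash: 0.571 × 0.66 = 0.37686
Normalizing constant Z = 0.0196 + 0.10115 + 0.37686 = 0.49761.
P(mold flash | evidence) = 0.37686 / 0.49761 ≈ 0.757.

0.757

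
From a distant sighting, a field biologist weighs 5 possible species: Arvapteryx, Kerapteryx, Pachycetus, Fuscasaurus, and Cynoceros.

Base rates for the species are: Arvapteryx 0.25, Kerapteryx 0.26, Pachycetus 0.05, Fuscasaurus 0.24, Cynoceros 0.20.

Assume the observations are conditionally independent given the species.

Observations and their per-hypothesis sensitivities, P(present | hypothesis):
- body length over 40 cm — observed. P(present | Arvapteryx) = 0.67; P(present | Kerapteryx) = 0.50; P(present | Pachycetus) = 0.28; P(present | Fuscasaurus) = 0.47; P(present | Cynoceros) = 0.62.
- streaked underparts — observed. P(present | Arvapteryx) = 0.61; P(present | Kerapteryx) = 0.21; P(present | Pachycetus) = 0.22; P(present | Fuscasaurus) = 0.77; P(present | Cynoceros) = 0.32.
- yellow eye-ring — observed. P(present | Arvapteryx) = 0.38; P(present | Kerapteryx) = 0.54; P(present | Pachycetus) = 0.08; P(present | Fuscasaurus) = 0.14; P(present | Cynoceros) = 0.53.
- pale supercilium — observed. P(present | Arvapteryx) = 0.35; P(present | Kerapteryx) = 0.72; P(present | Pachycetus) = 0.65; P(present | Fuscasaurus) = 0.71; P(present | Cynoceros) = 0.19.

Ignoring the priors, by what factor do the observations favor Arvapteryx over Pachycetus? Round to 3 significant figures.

Take the product of per-observation likelihoods under each hypothesis, then divide.
  Arvapteryx: 0.67 × 0.61 × 0.38 × 0.35 = 0.054357
  Pachycetus: 0.28 × 0.22 × 0.08 × 0.65 = 0.0032032
Bayes factor = 0.054357 / 0.0032032 ≈ 17.0

17.0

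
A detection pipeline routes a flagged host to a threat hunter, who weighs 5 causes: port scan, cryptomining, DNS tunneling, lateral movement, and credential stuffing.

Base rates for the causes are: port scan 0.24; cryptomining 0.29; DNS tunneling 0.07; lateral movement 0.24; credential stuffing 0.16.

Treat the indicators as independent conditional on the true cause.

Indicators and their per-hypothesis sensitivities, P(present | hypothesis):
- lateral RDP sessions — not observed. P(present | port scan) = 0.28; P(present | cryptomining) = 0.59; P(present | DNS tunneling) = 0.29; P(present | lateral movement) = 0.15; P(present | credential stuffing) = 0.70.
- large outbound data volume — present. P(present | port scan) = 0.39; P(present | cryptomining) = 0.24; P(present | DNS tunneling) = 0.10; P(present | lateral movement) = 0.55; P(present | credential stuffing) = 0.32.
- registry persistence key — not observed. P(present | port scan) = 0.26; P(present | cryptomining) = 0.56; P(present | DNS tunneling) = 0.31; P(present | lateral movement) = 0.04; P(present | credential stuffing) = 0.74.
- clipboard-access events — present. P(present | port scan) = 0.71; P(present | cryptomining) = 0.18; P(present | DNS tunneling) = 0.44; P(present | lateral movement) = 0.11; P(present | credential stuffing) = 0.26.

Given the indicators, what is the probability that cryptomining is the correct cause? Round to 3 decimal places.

By Bayes' rule with conditional independence, the unnormalized weight for each hypothesis is prior × ∏ likelihoods (using 1 − P(present | H) for each absent indicator):
  port scan: 0.24 × (1 − 0.28) × 0.39 × (1 − 0.26) × 0.71 = 0.035408
  cryptomining: 0.29 × (1 − 0.59) × 0.24 × (1 − 0.56) × 0.18 = 0.0022601
  DNS tunneling: 0.07 × (1 − 0.29) × 0.10 × (1 − 0.31) × 0.44 = 0.0015089
  lateral movement: 0.24 × (1 − 0.15) × 0.55 × (1 − 0.04) × 0.11 = 0.011848
  credential stuffing: 0.16 × (1 − 0.70) × 0.32 × (1 − 0.74) × 0.26 = 0.0010383
The unnormalized weights sum to 0.052063.
P(cryptomining | evidence) = 0.0022601 / 0.052063 ≈ 0.043.

0.043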